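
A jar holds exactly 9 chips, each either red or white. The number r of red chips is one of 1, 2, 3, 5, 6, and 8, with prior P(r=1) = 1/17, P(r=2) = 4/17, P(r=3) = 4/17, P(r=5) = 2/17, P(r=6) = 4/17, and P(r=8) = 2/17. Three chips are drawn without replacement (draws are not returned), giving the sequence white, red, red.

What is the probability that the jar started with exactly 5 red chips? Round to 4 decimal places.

0.1923

For each hypothesis, P(data | H) works out to: P(data | r = 1) = (8/9)(1/8)(0/7) = 0; P(data | r = 2) = (7/9)(2/8)(1/7) = 0.027778; P(data | r = 3) = (6/9)(3/8)(2/7) = 0.071429; P(data | r = 5) = (4/9)(5/8)(4/7) = 0.15873; P(data | r = 6) = (3/9)(6/8)(5/7) = 0.17857; P(data | r = 8) = (1/9)(8/8)(7/7) = 0.11111.
Multiplying each by its prior: 1/17 · 0 = 0, 4/17 · 0.027778 = 0.0065359, 4/17 · 0.071429 = 0.016807, 2/17 · 0.15873 = 0.018674, 4/17 · 0.17857 = 0.042017, 2/17 · 0.11111 = 0.013072; these sum to 0.097106.
By Bayes' rule, P(r = 5 | data) = (0.018674) / (0.097106) = 0.19231.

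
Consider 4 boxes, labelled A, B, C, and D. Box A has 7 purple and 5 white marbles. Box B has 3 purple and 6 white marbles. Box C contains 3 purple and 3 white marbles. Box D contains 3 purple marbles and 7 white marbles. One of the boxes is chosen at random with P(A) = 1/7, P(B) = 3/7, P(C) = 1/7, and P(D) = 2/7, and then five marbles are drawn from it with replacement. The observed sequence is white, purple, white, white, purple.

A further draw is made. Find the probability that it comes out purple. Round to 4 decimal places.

Compute the likelihood of the observed sequence for each case: P(data | box A) = (5/12)(7/12)(5/12)(5/12)(7/12) = 0.024615; P(data | box B) = (6/9)(3/9)(6/9)(6/9)(3/9) = 0.032922; P(data | box C) = (3/6)(3/6)(3/6)(3/6)(3/6) = 0.03125; P(data | box D) = (7/10)(3/10)(7/10)(7/10)(3/10) = 0.03087.
The prior-weighted likelihoods are 1/7 · 0.024615 = 0.0035164, 3/7 · 0.032922 = 0.014109, 1/7 · 0.03125 = 0.0044643, 2/7 · 0.03087 = 0.00882; these sum to 0.03091.
Normalising, the posterior is P(box A | data) = 0.11376, P(box B | data) = 0.45646, P(box C | data) = 0.14443, P(box D | data) = 0.28534.
So P(purple next | data) = Σ P(purple next | H) P(H | data) = (7/12)(0.11376) + (1/3)(0.45646) + (1/2)(0.14443) + (3/10)(0.28534) = 0.37633.

0.3763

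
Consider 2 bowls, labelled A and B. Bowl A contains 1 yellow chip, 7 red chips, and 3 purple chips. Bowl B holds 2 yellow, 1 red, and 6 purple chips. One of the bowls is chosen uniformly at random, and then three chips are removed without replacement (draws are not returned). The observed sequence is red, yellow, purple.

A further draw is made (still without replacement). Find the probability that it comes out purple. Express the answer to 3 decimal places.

0.558

Compute the likelihood of the observed sequence for each case: P(data | bowl A) = (7/11)(1/10)(3/9) = 0.021212; P(data | bowl B) = (1/9)(2/8)(6/7) = 0.02381.
Multiplying each by its prior: 1/2 · 0.021212 = 0.010606, 1/2 · 0.02381 = 0.011905; summing to 0.022511.
Normalising, the posterior is P(bowl A | data) = 0.47115, P(bowl B | data) = 0.52885.
The predictive probability is P(purple next | data) = (1/4)(0.47115) + (5/6)(0.52885) = 0.55849.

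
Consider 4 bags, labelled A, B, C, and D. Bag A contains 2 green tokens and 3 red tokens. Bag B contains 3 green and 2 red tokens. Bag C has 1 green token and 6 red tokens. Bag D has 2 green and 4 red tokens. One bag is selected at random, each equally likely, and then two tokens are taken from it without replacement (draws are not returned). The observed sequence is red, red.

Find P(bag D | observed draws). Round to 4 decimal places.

0.2642

Compute the likelihood of the observed sequence for each case: P(data | bag A) = (3/5)(2/4) = 3/10; P(data | bag B) = (2/5)(1/4) = 1/10; P(data | bag C) = (6/7)(5/6) = 5/7; P(data | bag D) = (4/6)(3/5) = 2/5.
The prior-weighted likelihoods are 1/4 · 3/10 = 3/40, 1/4 · 1/10 = 1/40, 1/4 · 5/7 = 5/28, 1/4 · 2/5 = 1/10; summing to 53/140.
Hence P(bag D | data) = (1/10) / (53/140) = 14/53.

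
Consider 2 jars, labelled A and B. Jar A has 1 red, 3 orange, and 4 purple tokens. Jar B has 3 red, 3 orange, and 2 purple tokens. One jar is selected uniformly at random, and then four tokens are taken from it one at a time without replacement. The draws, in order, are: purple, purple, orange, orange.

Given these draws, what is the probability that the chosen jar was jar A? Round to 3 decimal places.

For each hypothesis, P(data | H) works out to: P(data | jar A) = (4/8)(3/7)(3/6)(2/5) = 3/70; P(data | jar B) = (2/8)(1/7)(3/6)(2/5) = 1/140.
Multiplying each by its prior: 1/2 · 3/70 = 3/140, 1/2 · 1/140 = 1/280; these sum to 1/40.
Hence P(jar A | data) = (3/140) / (1/40) = 6/7.

0.857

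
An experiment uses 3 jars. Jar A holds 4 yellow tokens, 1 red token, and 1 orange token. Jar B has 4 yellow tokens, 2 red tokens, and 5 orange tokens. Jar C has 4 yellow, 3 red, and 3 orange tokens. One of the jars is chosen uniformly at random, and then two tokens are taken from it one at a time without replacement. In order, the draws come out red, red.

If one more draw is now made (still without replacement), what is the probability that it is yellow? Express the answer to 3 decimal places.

Compute the likelihood of the observed sequence for each case: P(data | jar A) = (1/6)(0/5) = 0; P(data | jar B) = (2/11)(1/10) = 1/55; P(data | jar C) = (3/10)(2/9) = 1/15.
Multiplying each by its prior: 1/3 · 0 = 0, 1/3 · 1/55 = 1/165, 1/3 · 1/15 = 1/45; with total 14/495.
Dividing through by the total gives posterior P(jar A | data) = 0, P(jar B | data) = 3/14, P(jar C | data) = 11/14.
Averaging over the posterior, P(yellow next | data) = (4/9)(3/14) + (1/2)(11/14) = 41/84.

0.488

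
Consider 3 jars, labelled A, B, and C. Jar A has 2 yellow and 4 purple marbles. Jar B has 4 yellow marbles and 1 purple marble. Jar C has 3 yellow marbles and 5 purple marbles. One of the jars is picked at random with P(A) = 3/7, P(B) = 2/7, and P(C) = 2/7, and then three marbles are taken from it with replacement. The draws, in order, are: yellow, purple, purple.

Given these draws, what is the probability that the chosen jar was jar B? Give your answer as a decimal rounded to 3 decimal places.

0.080

The likelihood of the observed sequence under each hypothesis: P(data | jar A) = (2/6)(4/6)(4/6) = 0.14815; P(data | jar B) = (4/5)(1/5)(1/5) = 0.032; P(data | jar C) = (3/8)(5/8)(5/8) = 0.14648.
Weighting by the prior gives 3/7 · 0.14815 = 0.063492, 2/7 · 0.032 = 0.0091429, 2/7 · 0.14648 = 0.041853; with total 0.11449.
So P(jar B | data) = (0.0091429) / (0.11449) = 0.079859.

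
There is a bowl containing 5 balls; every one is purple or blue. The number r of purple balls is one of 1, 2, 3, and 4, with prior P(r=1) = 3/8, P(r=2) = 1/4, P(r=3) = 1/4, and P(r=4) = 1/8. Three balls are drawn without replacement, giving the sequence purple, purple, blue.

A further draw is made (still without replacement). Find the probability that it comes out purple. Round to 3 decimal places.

The likelihood of the observed sequence under each hypothesis: P(data | r = 1) = (1/5)(0/4) = 0; P(data | r = 2) = (2/5)(1/4)(3/3) = 1/10; P(data | r = 3) = (3/5)(2/4)(2/3) = 1/5; P(data | r = 4) = (4/5)(3/4)(1/3) = 1/5.
Multiplying each by its prior: 3/8 · 0 = 0, 1/4 · 1/10 = 1/40, 1/4 · 1/5 = 1/20, 1/8 · 1/5 = 1/40; summing to 1/10.
The posterior is then P(r = 1 | data) = 0, P(r = 2 | data) = 1/4, P(r = 3 | data) = 1/2, P(r = 4 | data) = 1/4.
Averaging over the posterior, P(purple next | data) = (0)(1/4) + (1/2)(1/2) + (1)(1/4) = 1/2.

0.500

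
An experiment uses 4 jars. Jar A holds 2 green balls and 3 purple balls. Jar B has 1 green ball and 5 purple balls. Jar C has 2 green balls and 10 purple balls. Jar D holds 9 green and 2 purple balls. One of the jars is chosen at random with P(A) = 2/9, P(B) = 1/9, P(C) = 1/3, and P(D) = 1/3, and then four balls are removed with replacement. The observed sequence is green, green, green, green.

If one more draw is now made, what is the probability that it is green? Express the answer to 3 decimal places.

The likelihood of the observed sequence under each hypothesis: P(data | jar A) = (2/5)(2/5)(2/5)(2/5) = 0.0256; P(data | jar B) = (1/6)(1/6)(1/6)(1/6) = 0.0007716; P(data | jar C) = (2/12)(2/12)(2/12)(2/12) = 0.0007716; P(data | jar D) = (9/11)(9/11)(9/11)(9/11) = 0.44813.
Multiplying each by its prior: 2/9 · 0.0256 = 0.0056889, 1/9 · 0.0007716 = 8.5734e-05, 1/3 · 0.0007716 = 0.0002572, 1/3 · 0.44813 = 0.14938; these sum to 0.15541.
Normalising, the posterior is P(jar A | data) = 0.036606, P(jar B | data) = 0.00055167, P(jar C | data) = 0.001655, P(jar D | data) = 0.96119.
The predictive probability is P(green next | data) = (2/5)(0.036606) + (1/6)(0.00055167) + (1/6)(0.001655) + (9/11)(0.96119) = 0.80144.

0.801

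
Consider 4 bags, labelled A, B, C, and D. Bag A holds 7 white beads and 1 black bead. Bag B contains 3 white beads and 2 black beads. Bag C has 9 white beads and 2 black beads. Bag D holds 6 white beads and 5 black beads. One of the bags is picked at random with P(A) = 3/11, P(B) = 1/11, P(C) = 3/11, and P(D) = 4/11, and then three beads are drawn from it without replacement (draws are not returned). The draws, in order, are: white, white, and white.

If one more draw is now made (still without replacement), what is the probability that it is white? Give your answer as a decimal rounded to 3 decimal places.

0.709

The likelihood of the observed sequence under each hypothesis: P(data | bag A) = (7/8)(6/7)(5/6) = 0.625; P(data | bag B) = (3/5)(2/4)(1/3) = 0.1; P(data | bag C) = (9/11)(8/10)(7/9) = 0.50909; P(data | bag D) = (6/11)(5/10)(4/9) = 0.12121.
Weighting by the prior gives 3/11 · 0.625 = 0.17045, 1/11 · 0.1 = 0.0090909, 3/11 · 0.50909 = 0.13884, 4/11 · 0.12121 = 0.044077; summing to 0.36247.
The posterior is then P(bag A | data) = 0.47026, P(bag B | data) = 0.025081, P(bag C | data) = 0.38305, P(bag D | data) = 0.1216.
So P(white next | data) = Σ P(white next | H) P(H | data) = (4/5)(0.47026) + (0)(0.025081) + (3/4)(0.38305) + (3/8)(0.1216) = 0.7091.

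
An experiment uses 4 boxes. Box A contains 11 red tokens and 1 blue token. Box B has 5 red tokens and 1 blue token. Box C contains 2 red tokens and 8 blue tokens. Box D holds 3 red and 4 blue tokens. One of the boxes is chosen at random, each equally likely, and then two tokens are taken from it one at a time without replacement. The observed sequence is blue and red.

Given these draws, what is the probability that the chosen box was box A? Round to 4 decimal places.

0.1168

For each hypothesis, P(data | H) works out to: P(data | box A) = (1/12)(11/11) = 0.083333; P(data | box B) = (1/6)(5/5) = 0.16667; P(data | box C) = (8/10)(2/9) = 0.17778; P(data | box D) = (4/7)(3/6) = 0.28571.
Weighting by the prior gives 1/4 · 0.083333 = 0.020833, 1/4 · 0.16667 = 0.041667, 1/4 · 0.17778 = 0.044444, 1/4 · 0.28571 = 0.071429; these sum to 0.17837.
So P(box A | data) = (0.020833) / (0.17837) = 0.1168.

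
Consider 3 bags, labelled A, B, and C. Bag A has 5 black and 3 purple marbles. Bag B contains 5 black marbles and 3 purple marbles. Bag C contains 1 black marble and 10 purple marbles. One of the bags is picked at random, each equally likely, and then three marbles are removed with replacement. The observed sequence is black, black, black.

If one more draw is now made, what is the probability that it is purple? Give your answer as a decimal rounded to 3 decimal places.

0.376

For each hypothesis, P(data | H) works out to: P(data | bag A) = (5/8)(5/8)(5/8) = 0.24414; P(data | bag B) = (5/8)(5/8)(5/8) = 0.24414; P(data | bag C) = (1/11)(1/11)(1/11) = 0.00075131.
Multiplying each by its prior: 1/3 · 0.24414 = 0.08138, 1/3 · 0.24414 = 0.08138, 1/3 · 0.00075131 = 0.00025044; summing to 0.16301.
The posterior is then P(bag A | data) = 0.49923, P(bag B | data) = 0.49923, P(bag C | data) = 0.0015363.
So P(purple next | data) = Σ P(purple next | H) P(H | data) = (3/8)(0.49923) + (3/8)(0.49923) + (10/11)(0.0015363) = 0.37582.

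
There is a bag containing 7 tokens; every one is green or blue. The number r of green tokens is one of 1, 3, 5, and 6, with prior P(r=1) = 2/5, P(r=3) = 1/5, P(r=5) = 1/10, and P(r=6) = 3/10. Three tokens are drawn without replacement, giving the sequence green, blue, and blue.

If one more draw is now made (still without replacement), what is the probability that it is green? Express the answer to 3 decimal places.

The likelihood of the observed sequence under each hypothesis: P(data | r = 1) = (1/7)(6/6)(5/5) = 0.14286; P(data | r = 3) = (3/7)(4/6)(3/5) = 0.17143; P(data | r = 5) = (5/7)(2/6)(1/5) = 0.047619; P(data | r = 6) = (6/7)(1/6)(0/5) = 0.
Multiplying each by its prior: 2/5 · 0.14286 = 0.057143, 1/5 · 0.17143 = 0.034286, 1/10 · 0.047619 = 0.0047619, 3/10 · 0 = 0; with total 0.09619.
Dividing through by the total gives posterior P(r = 1 | data) = 0.59406, P(r = 3 | data) = 0.35644, P(r = 5 | data) = 0.049505, P(r = 6 | data) = 0.
So P(green next | data) = Σ P(green next | H) P(H | data) = (0)(0.59406) + (1/2)(0.35644) + (1)(0.049505) = 0.22772.

0.228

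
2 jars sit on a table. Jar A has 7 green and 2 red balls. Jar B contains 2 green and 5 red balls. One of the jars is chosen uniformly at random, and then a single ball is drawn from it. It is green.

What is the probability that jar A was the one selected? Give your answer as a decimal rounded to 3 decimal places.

0.731

The likelihood of this draw under each hypothesis: P(data | jar A) = (7/9) = 7/9; P(data | jar B) = (2/7) = 2/7.
Multiplying each by its prior: 1/2 · 7/9 = 7/18, 1/2 · 2/7 = 1/7; summing to 67/126.
By Bayes' rule, P(jar A | data) = (7/18) / (67/126) = 49/67.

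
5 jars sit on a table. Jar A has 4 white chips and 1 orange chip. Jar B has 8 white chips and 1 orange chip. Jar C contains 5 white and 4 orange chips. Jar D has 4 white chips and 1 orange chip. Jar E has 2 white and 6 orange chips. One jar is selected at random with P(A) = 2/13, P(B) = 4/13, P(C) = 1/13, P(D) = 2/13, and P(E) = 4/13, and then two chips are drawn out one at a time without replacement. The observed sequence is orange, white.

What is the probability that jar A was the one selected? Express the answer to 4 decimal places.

0.1681

For each hypothesis, P(data | H) works out to: P(data | jar A) = (1/5)(4/4) = 0.2; P(data | jar B) = (1/9)(8/8) = 0.11111; P(data | jar C) = (4/9)(5/8) = 0.27778; P(data | jar D) = (1/5)(4/4) = 0.2; P(data | jar E) = (6/8)(2/7) = 0.21429.
Multiplying each by its prior: 2/13 · 0.2 = 0.030769, 4/13 · 0.11111 = 0.034188, 1/13 · 0.27778 = 0.021368, 2/13 · 0.2 = 0.030769, 4/13 · 0.21429 = 0.065934; with total 0.18303.
By Bayes' rule, P(jar A | data) = (0.030769) / (0.18303) = 0.16811.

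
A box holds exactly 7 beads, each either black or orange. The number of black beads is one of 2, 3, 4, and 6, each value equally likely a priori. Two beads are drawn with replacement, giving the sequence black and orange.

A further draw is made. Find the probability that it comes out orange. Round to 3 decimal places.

Compute the likelihood of the observed sequence for each case: P(data | r = 2) = (2/7)(5/7) = 10/49; P(data | r = 3) = (3/7)(4/7) = 12/49; P(data | r = 4) = (4/7)(3/7) = 12/49; P(data | r = 6) = (6/7)(1/7) = 6/49.
Multiplying each by its prior: 1/4 · 10/49 = 5/98, 1/4 · 12/49 = 3/49, 1/4 · 12/49 = 3/49, 1/4 · 6/49 = 3/98; with total 10/49.
Normalising, the posterior is P(r = 2 | data) = 1/4, P(r = 3 | data) = 3/10, P(r = 4 | data) = 3/10, P(r = 6 | data) = 3/20.
So P(orange next | data) = Σ P(orange next | H) P(H | data) = (5/7)(1/4) + (4/7)(3/10) + (3/7)(3/10) + (1/7)(3/20) = 1/2.

0.500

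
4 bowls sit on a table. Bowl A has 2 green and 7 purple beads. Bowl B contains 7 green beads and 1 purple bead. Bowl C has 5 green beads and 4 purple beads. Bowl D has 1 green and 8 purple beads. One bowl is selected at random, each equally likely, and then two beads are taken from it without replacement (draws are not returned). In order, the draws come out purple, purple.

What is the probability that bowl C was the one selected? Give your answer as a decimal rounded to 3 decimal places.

0.109

Under each hypothesis, the probability of the observed sequence is: P(data | bowl A) = (7/9)(6/8) = 7/12; P(data | bowl B) = (1/8)(0/7) = 0; P(data | bowl C) = (4/9)(3/8) = 1/6; P(data | bowl D) = (8/9)(7/8) = 7/9.
Multiplying each by its prior: 1/4 · 7/12 = 7/48, 1/4 · 0 = 0, 1/4 · 1/6 = 1/24, 1/4 · 7/9 = 7/36; with total 55/144.
Therefore the posterior P(bowl C | data) = (1/24) / (55/144) = 6/55.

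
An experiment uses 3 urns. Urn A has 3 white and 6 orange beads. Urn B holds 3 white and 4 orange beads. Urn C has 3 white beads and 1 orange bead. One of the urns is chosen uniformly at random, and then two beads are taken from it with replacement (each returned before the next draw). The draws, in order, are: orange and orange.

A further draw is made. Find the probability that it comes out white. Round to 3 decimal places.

Compute the likelihood of the observed sequence for each case: P(data | urn A) = (6/9)(6/9) = 0.44444; P(data | urn B) = (4/7)(4/7) = 0.32653; P(data | urn C) = (1/4)(1/4) = 0.0625.
Multiplying each by its prior: 1/3 · 0.44444 = 0.14815, 1/3 · 0.32653 = 0.10884, 1/3 · 0.0625 = 0.020833; these sum to 0.27783.
Normalising, the posterior is P(urn A | data) = 0.53324, P(urn B | data) = 0.39177, P(urn C | data) = 0.074987.
So P(white next | data) = Σ P(white next | H) P(H | data) = (1/3)(0.53324) + (3/7)(0.39177) + (3/4)(0.074987) = 0.40189.

0.402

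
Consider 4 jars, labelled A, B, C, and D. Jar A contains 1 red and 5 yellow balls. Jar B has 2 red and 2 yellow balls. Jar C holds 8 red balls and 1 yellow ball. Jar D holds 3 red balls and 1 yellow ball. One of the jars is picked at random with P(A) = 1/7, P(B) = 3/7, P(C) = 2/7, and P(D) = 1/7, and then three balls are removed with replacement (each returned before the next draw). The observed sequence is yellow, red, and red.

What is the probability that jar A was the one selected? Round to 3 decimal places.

0.032

The likelihood of the observed sequence under each hypothesis: P(data | jar A) = (5/6)(1/6)(1/6) = 0.023148; P(data | jar B) = (2/4)(2/4)(2/4) = 0.125; P(data | jar C) = (1/9)(8/9)(8/9) = 0.087791; P(data | jar D) = (1/4)(3/4)(3/4) = 0.14062.
Multiplying each by its prior: 1/7 · 0.023148 = 0.0033069, 3/7 · 0.125 = 0.053571, 2/7 · 0.087791 = 0.025083, 1/7 · 0.14062 = 0.020089; with total 0.10205.
Therefore the posterior P(jar A | data) = (0.0033069) / (0.10205) = 0.032404.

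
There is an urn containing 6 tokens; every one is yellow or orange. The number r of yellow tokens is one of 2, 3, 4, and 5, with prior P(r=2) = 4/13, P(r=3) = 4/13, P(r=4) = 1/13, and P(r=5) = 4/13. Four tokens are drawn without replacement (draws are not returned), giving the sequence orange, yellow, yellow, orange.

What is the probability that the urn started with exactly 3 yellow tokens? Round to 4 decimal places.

0.5455

Under each hypothesis, the probability of the observed sequence is: P(data | r = 2) = (4/6)(2/5)(1/4)(3/3) = 1/15; P(data | r = 3) = (3/6)(3/5)(2/4)(2/3) = 1/10; P(data | r = 4) = (2/6)(4/5)(3/4)(1/3) = 1/15; P(data | r = 5) = (1/6)(5/5)(4/4)(0/3) = 0.
Multiplying each by its prior: 4/13 · 1/15 = 4/195, 4/13 · 1/10 = 2/65, 1/13 · 1/15 = 1/195, 4/13 · 0 = 0; with total 11/195.
So P(r = 3 | data) = (2/65) / (11/195) = 6/11.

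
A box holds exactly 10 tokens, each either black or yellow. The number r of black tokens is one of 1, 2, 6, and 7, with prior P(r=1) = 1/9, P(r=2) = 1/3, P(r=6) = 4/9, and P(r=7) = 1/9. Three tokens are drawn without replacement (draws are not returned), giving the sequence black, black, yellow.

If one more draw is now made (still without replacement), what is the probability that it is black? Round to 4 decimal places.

For each hypothesis, P(data | H) works out to: P(data | r = 1) = (1/10)(0/9) = 0; P(data | r = 2) = (2/10)(1/9)(8/8) = 0.022222; P(data | r = 6) = (6/10)(5/9)(4/8) = 0.16667; P(data | r = 7) = (7/10)(6/9)(3/8) = 0.175.
The prior-weighted likelihoods are 1/9 · 0 = 0, 1/3 · 0.022222 = 0.0074074, 4/9 · 0.16667 = 0.074074, 1/9 · 0.175 = 0.019444; summing to 0.10093.
The posterior is then P(r = 1 | data) = 0, P(r = 2 | data) = 0.073394, P(r = 6 | data) = 0.73394, P(r = 7 | data) = 0.19266.
Averaging over the posterior, P(black next | data) = (0)(0.073394) + (4/7)(0.73394) + (5/7)(0.19266) = 0.55701.

0.5570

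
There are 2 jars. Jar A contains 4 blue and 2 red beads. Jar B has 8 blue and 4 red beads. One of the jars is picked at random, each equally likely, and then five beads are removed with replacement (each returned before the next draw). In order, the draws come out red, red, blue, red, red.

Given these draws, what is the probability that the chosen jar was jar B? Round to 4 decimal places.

Under each hypothesis, the probability of the observed sequence is: P(data | jar A) = (2/6)(2/6)(4/6)(2/6)(2/6) = 2/243; P(data | jar B) = (4/12)(4/12)(8/12)(4/12)(4/12) = 2/243.
The prior-weighted likelihoods are 1/2 · 2/243 = 1/243, 1/2 · 2/243 = 1/243; with total 2/243.
By Bayes' rule, P(jar B | data) = (1/243) / (2/243) = 1/2.

0.5000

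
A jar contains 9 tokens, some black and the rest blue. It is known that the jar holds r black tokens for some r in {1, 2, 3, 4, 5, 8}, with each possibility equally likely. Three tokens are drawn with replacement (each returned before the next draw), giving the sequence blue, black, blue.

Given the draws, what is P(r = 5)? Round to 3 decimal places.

Under each hypothesis, the probability of the observed sequence is: P(data | r = 1) = (8/9)(1/9)(8/9) = 0.087791; P(data | r = 2) = (7/9)(2/9)(7/9) = 0.13443; P(data | r = 3) = (6/9)(3/9)(6/9) = 0.14815; P(data | r = 4) = (5/9)(4/9)(5/9) = 0.13717; P(data | r = 5) = (4/9)(5/9)(4/9) = 0.10974; P(data | r = 8) = (1/9)(8/9)(1/9) = 0.010974.
Weighting by the prior gives 1/6 · 0.087791 = 0.014632, 1/6 · 0.13443 = 0.022405, 1/6 · 0.14815 = 0.024691, 1/6 · 0.13717 = 0.022862, 1/6 · 0.10974 = 0.01829, 1/6 · 0.010974 = 0.001829; summing to 0.10471.
So P(r = 5 | data) = (0.01829) / (0.10471) = 0.17467.

0.175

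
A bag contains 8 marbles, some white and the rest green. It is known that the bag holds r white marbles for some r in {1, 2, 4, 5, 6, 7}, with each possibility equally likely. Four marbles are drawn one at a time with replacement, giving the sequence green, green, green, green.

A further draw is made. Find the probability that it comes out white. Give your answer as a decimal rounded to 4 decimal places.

0.2013

Under each hypothesis, the probability of the observed sequence is: P(data | r = 1) = (7/8)(7/8)(7/8)(7/8) = 0.58618; P(data | r = 2) = (6/8)(6/8)(6/8)(6/8) = 0.31641; P(data | r = 4) = (4/8)(4/8)(4/8)(4/8) = 0.0625; P(data | r = 5) = (3/8)(3/8)(3/8)(3/8) = 0.019775; P(data | r = 6) = (2/8)(2/8)(2/8)(2/8) = 0.0039062; P(data | r = 7) = (1/8)(1/8)(1/8)(1/8) = 0.00024414.
Weighting by the prior gives 1/6 · 0.58618 = 0.097697, 1/6 · 0.31641 = 0.052734, 1/6 · 0.0625 = 0.010417, 1/6 · 0.019775 = 0.0032959, 1/6 · 0.0039062 = 0.00065104, 1/6 · 0.00024414 = 4.069e-05; with total 0.16484.
The posterior is then P(r = 1 | data) = 0.59269, P(r = 2 | data) = 0.31992, P(r = 4 | data) = 0.063194, P(r = 5 | data) = 0.019995, P(r = 6 | data) = 0.0039496, P(r = 7 | data) = 0.00024685.
Averaging over the posterior, P(white next | data) = (1/8)(0.59269) + (1/4)(0.31992) + (1/2)(0.063194) + (5/8)(0.019995) + (3/4)(0.0039496) + (7/8)(0.00024685) = 0.20134.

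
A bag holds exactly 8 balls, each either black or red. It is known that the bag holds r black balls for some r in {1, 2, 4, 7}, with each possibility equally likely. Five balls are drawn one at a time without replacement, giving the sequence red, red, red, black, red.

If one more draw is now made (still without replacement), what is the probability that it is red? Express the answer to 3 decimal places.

0.797

The likelihood of the observed sequence under each hypothesis: P(data | r = 1) = (7/8)(6/7)(5/6)(1/5)(4/4) = 0.125; P(data | r = 2) = (6/8)(5/7)(4/6)(2/5)(3/4) = 0.10714; P(data | r = 4) = (4/8)(3/7)(2/6)(4/5)(1/4) = 0.014286; P(data | r = 7) = (1/8)(0/7) = 0.
Weighting by the prior gives 1/4 · 0.125 = 0.03125, 1/4 · 0.10714 = 0.026786, 1/4 · 0.014286 = 0.0035714, 1/4 · 0 = 0; with total 0.061607.
Normalising, the posterior is P(r = 1 | data) = 0.50725, P(r = 2 | data) = 0.43478, P(r = 4 | data) = 0.057971, P(r = 7 | data) = 0.
Averaging over the posterior, P(red next | data) = (1)(0.50725) + (2/3)(0.43478) + (0)(0.057971) = 0.7971.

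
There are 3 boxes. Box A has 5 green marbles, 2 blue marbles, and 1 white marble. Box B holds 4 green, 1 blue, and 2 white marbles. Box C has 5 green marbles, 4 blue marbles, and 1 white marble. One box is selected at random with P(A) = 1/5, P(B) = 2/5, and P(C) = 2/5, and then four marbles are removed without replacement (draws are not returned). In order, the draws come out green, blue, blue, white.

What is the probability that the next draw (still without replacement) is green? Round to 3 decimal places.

For each hypothesis, P(data | H) works out to: P(data | box A) = (5/8)(2/7)(1/6)(1/5) = 1/168; P(data | box B) = (4/7)(1/6)(0/5) = 0; P(data | box C) = (5/10)(4/9)(3/8)(1/7) = 1/84.
The prior-weighted likelihoods are 1/5 · 1/168 = 1/840, 2/5 · 0 = 0, 2/5 · 1/84 = 1/210; summing to 1/168.
The posterior is then P(box A | data) = 1/5, P(box B | data) = 0, P(box C | data) = 4/5.
So P(green next | data) = Σ P(green next | H) P(H | data) = (1)(1/5) + (2/3)(4/5) = 11/15.

0.733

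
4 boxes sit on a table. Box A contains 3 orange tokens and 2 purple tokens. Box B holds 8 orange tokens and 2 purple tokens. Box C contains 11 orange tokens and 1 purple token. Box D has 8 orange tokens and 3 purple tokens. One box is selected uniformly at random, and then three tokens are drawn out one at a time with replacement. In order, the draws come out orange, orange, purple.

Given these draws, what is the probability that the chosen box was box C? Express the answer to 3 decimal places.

0.144

Compute the likelihood of the observed sequence for each case: P(data | box A) = (3/5)(3/5)(2/5) = 0.144; P(data | box B) = (8/10)(8/10)(2/10) = 0.128; P(data | box C) = (11/12)(11/12)(1/12) = 0.070023; P(data | box D) = (8/11)(8/11)(3/11) = 0.14425.
Multiplying each by its prior: 1/4 · 0.144 = 0.036, 1/4 · 0.128 = 0.032, 1/4 · 0.070023 = 0.017506, 1/4 · 0.14425 = 0.036063; summing to 0.12157.
By Bayes' rule, P(box C | data) = (0.017506) / (0.12157) = 0.144.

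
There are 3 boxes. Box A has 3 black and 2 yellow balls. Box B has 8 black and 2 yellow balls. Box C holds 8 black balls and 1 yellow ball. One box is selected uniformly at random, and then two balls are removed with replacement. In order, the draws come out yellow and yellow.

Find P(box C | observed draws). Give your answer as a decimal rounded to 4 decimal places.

The likelihood of the observed sequence under each hypothesis: P(data | box A) = (2/5)(2/5) = 0.16; P(data | box B) = (2/10)(2/10) = 0.04; P(data | box C) = (1/9)(1/9) = 0.012346.
Weighting by the prior gives 1/3 · 0.16 = 0.053333, 1/3 · 0.04 = 0.013333, 1/3 · 0.012346 = 0.0041152; these sum to 0.070782.
Therefore the posterior P(box C | data) = (0.0041152) / (0.070782) = 0.05814.

0.0581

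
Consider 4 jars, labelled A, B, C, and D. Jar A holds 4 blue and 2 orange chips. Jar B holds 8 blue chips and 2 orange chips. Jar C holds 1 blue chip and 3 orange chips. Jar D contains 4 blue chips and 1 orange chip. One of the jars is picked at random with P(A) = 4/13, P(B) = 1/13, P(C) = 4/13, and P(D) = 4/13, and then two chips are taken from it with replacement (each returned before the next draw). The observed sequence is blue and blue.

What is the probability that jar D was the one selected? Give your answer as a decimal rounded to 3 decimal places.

The likelihood of the observed sequence under each hypothesis: P(data | jar A) = (4/6)(4/6) = 0.44444; P(data | jar B) = (8/10)(8/10) = 0.64; P(data | jar C) = (1/4)(1/4) = 0.0625; P(data | jar D) = (4/5)(4/5) = 0.64.
The prior-weighted likelihoods are 4/13 · 0.44444 = 0.13675, 1/13 · 0.64 = 0.049231, 4/13 · 0.0625 = 0.019231, 4/13 · 0.64 = 0.19692; summing to 0.40214.
Therefore the posterior P(jar D | data) = (0.19692) / (0.40214) = 0.48969.

0.490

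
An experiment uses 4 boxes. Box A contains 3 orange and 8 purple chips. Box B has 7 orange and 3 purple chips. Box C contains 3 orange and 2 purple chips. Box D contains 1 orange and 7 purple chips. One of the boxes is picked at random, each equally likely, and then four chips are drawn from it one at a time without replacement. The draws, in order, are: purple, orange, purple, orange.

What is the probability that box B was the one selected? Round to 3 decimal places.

0.260

For each hypothesis, P(data | H) works out to: P(data | box A) = (8/11)(3/10)(7/9)(2/8) = 0.042424; P(data | box B) = (3/10)(7/9)(2/8)(6/7) = 0.05; P(data | box C) = (2/5)(3/4)(1/3)(2/2) = 0.1; P(data | box D) = (7/8)(1/7)(6/6)(0/5) = 0.
The prior-weighted likelihoods are 1/4 · 0.042424 = 0.010606, 1/4 · 0.05 = 0.0125, 1/4 · 0.1 = 0.025, 1/4 · 0 = 0; with total 0.048106.
By Bayes' rule, P(box B | data) = (0.0125) / (0.048106) = 0.25984.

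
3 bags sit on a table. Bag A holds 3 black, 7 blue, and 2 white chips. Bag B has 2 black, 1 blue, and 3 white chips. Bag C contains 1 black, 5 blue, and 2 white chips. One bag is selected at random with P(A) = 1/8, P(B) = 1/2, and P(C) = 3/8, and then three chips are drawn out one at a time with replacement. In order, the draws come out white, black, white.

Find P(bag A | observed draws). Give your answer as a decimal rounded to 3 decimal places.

For each hypothesis, P(data | H) works out to: P(data | bag A) = (2/12)(3/12)(2/12) = 0.0069444; P(data | bag B) = (3/6)(2/6)(3/6) = 0.083333; P(data | bag C) = (2/8)(1/8)(2/8) = 0.0078125.
Multiplying each by its prior: 1/8 · 0.0069444 = 0.00086806, 1/2 · 0.083333 = 0.041667, 3/8 · 0.0078125 = 0.0029297; with total 0.045464.
So P(bag A | data) = (0.00086806) / (0.045464) = 0.019093.

0.019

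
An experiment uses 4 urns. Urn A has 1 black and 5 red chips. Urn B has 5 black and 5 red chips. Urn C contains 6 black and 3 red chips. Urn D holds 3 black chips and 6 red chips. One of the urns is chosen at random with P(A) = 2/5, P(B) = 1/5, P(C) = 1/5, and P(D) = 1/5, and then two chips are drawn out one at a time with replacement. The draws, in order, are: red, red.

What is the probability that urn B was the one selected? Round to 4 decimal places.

Compute the likelihood of the observed sequence for each case: P(data | urn A) = (5/6)(5/6) = 25/36; P(data | urn B) = (5/10)(5/10) = 1/4; P(data | urn C) = (3/9)(3/9) = 1/9; P(data | urn D) = (6/9)(6/9) = 4/9.
Multiplying each by its prior: 2/5 · 25/36 = 5/18, 1/5 · 1/4 = 1/20, 1/5 · 1/9 = 1/45, 1/5 · 4/9 = 4/45; with total 79/180.
So P(urn B | data) = (1/20) / (79/180) = 9/79.

0.1139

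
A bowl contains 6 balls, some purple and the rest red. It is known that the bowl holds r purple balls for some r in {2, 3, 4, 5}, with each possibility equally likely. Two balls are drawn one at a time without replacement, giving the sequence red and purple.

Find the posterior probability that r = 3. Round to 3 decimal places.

The likelihood of the observed sequence under each hypothesis: P(data | r = 2) = (4/6)(2/5) = 4/15; P(data | r = 3) = (3/6)(3/5) = 3/10; P(data | r = 4) = (2/6)(4/5) = 4/15; P(data | r = 5) = (1/6)(5/5) = 1/6.
Weighting by the prior gives 1/4 · 4/15 = 1/15, 1/4 · 3/10 = 3/40, 1/4 · 4/15 = 1/15, 1/4 · 1/6 = 1/24; these sum to 1/4.
So P(r = 3 | data) = (3/40) / (1/4) = 3/10.

0.300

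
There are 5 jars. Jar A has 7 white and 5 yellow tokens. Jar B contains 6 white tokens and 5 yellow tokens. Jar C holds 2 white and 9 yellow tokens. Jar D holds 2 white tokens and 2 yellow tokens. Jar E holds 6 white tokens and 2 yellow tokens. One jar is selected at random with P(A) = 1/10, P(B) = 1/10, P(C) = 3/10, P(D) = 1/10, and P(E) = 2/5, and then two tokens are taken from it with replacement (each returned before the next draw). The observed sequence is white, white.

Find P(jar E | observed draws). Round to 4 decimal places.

Under each hypothesis, the probability of the observed sequence is: P(data | jar A) = (7/12)(7/12) = 0.34028; P(data | jar B) = (6/11)(6/11) = 0.29752; P(data | jar C) = (2/11)(2/11) = 0.033058; P(data | jar D) = (2/4)(2/4) = 0.25; P(data | jar E) = (6/8)(6/8) = 0.5625.
The prior-weighted likelihoods are 1/10 · 0.34028 = 0.034028, 1/10 · 0.29752 = 0.029752, 3/10 · 0.033058 = 0.0099174, 1/10 · 0.25 = 0.025, 2/5 · 0.5625 = 0.225; summing to 0.3237.
Hence P(jar E | data) = (0.225) / (0.3237) = 0.69509.

0.6951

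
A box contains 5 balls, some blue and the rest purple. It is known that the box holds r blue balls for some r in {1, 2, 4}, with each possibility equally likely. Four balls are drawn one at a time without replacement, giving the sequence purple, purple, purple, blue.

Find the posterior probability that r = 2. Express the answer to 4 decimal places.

0.3333

Under each hypothesis, the probability of the observed sequence is: P(data | r = 1) = (4/5)(3/4)(2/3)(1/2) = 1/5; P(data | r = 2) = (3/5)(2/4)(1/3)(2/2) = 1/10; P(data | r = 4) = (1/5)(0/4) = 0.
The prior-weighted likelihoods are 1/3 · 1/5 = 1/15, 1/3 · 1/10 = 1/30, 1/3 · 0 = 0; these sum to 1/10.
Hence P(r = 2 | data) = (1/30) / (1/10) = 1/3.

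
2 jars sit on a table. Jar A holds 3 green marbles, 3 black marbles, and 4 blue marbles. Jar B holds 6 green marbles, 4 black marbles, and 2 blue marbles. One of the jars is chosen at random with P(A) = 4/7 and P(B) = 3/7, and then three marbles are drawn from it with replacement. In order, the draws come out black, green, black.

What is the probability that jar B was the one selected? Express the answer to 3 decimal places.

Under each hypothesis, the probability of the observed sequence is: P(data | jar A) = (3/10)(3/10)(3/10) = 0.027; P(data | jar B) = (4/12)(6/12)(4/12) = 0.055556.
Weighting by the prior gives 4/7 · 0.027 = 0.015429, 3/7 · 0.055556 = 0.02381; with total 0.039238.
By Bayes' rule, P(jar B | data) = (0.02381) / (0.039238) = 0.6068.

0.607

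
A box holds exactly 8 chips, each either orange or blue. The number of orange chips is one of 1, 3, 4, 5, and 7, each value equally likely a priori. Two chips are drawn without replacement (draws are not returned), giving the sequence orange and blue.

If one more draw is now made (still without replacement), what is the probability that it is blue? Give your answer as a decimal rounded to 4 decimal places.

0.5000

For each hypothesis, P(data | H) works out to: P(data | r = 1) = (1/8)(7/7) = 1/8; P(data | r = 3) = (3/8)(5/7) = 15/56; P(data | r = 4) = (4/8)(4/7) = 2/7; P(data | r = 5) = (5/8)(3/7) = 15/56; P(data | r = 7) = (7/8)(1/7) = 1/8.
The prior-weighted likelihoods are 1/5 · 1/8 = 1/40, 1/5 · 15/56 = 3/56, 1/5 · 2/7 = 2/35, 1/5 · 15/56 = 3/56, 1/5 · 1/8 = 1/40; summing to 3/14.
The posterior is then P(r = 1 | data) = 7/60, P(r = 3 | data) = 1/4, P(r = 4 | data) = 4/15, P(r = 5 | data) = 1/4, P(r = 7 | data) = 7/60.
Averaging over the posterior, P(blue next | data) = (1)(7/60) + (2/3)(1/4) + (1/2)(4/15) + (1/3)(1/4) + (0)(7/60) = 1/2.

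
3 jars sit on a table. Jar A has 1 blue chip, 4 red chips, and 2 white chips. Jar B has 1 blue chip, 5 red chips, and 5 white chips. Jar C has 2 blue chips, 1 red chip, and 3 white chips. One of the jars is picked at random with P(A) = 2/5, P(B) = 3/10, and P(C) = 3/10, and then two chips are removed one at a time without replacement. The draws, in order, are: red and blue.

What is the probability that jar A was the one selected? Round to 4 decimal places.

The likelihood of the observed sequence under each hypothesis: P(data | jar A) = (4/7)(1/6) = 0.095238; P(data | jar B) = (5/11)(1/10) = 0.045455; P(data | jar C) = (1/6)(2/5) = 0.066667.
Weighting by the prior gives 2/5 · 0.095238 = 0.038095, 3/10 · 0.045455 = 0.013636, 3/10 · 0.066667 = 0.02; summing to 0.071732.
Therefore the posterior P(jar A | data) = (0.038095) / (0.071732) = 0.53108.

0.5311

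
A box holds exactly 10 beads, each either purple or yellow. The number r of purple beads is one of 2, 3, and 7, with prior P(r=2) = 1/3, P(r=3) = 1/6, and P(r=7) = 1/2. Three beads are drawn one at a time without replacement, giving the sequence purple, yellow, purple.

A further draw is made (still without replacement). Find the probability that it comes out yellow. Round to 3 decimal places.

0.389

Under each hypothesis, the probability of the observed sequence is: P(data | r = 2) = (2/10)(8/9)(1/8) = 0.022222; P(data | r = 3) = (3/10)(7/9)(2/8) = 0.058333; P(data | r = 7) = (7/10)(3/9)(6/8) = 0.175.
Weighting by the prior gives 1/3 · 0.022222 = 0.0074074, 1/6 · 0.058333 = 0.0097222, 1/2 · 0.175 = 0.0875; with total 0.10463.
Dividing through by the total gives posterior P(r = 2 | data) = 0.070796, P(r = 3 | data) = 0.09292, P(r = 7 | data) = 0.83628.
The predictive probability is P(yellow next | data) = (1)(0.070796) + (6/7)(0.09292) + (2/7)(0.83628) = 0.38938.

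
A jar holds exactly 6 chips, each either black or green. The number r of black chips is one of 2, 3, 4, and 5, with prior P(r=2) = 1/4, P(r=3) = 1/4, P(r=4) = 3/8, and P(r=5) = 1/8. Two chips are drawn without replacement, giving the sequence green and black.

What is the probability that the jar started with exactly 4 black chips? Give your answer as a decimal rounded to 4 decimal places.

Compute the likelihood of the observed sequence for each case: P(data | r = 2) = (4/6)(2/5) = 4/15; P(data | r = 3) = (3/6)(3/5) = 3/10; P(data | r = 4) = (2/6)(4/5) = 4/15; P(data | r = 5) = (1/6)(5/5) = 1/6.
The prior-weighted likelihoods are 1/4 · 4/15 = 1/15, 1/4 · 3/10 = 3/40, 3/8 · 4/15 = 1/10, 1/8 · 1/6 = 1/48; these sum to 21/80.
By Bayes' rule, P(r = 4 | data) = (1/10) / (21/80) = 8/21.

0.3810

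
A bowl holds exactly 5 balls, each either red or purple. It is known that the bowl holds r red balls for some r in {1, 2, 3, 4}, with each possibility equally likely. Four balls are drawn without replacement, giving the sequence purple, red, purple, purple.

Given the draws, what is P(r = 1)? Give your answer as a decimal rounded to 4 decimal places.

For each hypothesis, P(data | H) works out to: P(data | r = 1) = (4/5)(1/4)(3/3)(2/2) = 1/5; P(data | r = 2) = (3/5)(2/4)(2/3)(1/2) = 1/10; P(data | r = 3) = (2/5)(3/4)(1/3)(0/2) = 0; P(data | r = 4) = (1/5)(4/4)(0/3) = 0.
Multiplying each by its prior: 1/4 · 1/5 = 1/20, 1/4 · 1/10 = 1/40, 1/4 · 0 = 0, 1/4 · 0 = 0; summing to 3/40.
By Bayes' rule, P(r = 1 | data) = (1/20) / (3/40) = 2/3.

0.6667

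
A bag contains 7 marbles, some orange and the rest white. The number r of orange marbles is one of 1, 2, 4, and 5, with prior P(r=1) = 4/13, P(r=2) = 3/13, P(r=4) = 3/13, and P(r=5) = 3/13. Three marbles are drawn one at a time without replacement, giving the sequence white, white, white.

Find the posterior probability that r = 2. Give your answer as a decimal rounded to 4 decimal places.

0.2655

Under each hypothesis, the probability of the observed sequence is: P(data | r = 1) = (6/7)(5/6)(4/5) = 4/7; P(data | r = 2) = (5/7)(4/6)(3/5) = 2/7; P(data | r = 4) = (3/7)(2/6)(1/5) = 1/35; P(data | r = 5) = (2/7)(1/6)(0/5) = 0.
Weighting by the prior gives 4/13 · 4/7 = 16/91, 3/13 · 2/7 = 6/91, 3/13 · 1/35 = 3/455, 3/13 · 0 = 0; these sum to 113/455.
Therefore the posterior P(r = 2 | data) = (6/91) / (113/455) = 30/113.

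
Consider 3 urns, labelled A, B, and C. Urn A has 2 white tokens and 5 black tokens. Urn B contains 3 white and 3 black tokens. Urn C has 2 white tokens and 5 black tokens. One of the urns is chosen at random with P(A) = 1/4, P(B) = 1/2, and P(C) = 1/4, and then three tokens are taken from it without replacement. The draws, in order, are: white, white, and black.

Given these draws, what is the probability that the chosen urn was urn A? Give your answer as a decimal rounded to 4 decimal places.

0.1205

Under each hypothesis, the probability of the observed sequence is: P(data | urn A) = (2/7)(1/6)(5/5) = 1/21; P(data | urn B) = (3/6)(2/5)(3/4) = 3/20; P(data | urn C) = (2/7)(1/6)(5/5) = 1/21.
Weighting by the prior gives 1/4 · 1/21 = 1/84, 1/2 · 3/20 = 3/40, 1/4 · 1/21 = 1/84; these sum to 83/840.
Therefore the posterior P(urn A | data) = (1/84) / (83/840) = 10/83.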